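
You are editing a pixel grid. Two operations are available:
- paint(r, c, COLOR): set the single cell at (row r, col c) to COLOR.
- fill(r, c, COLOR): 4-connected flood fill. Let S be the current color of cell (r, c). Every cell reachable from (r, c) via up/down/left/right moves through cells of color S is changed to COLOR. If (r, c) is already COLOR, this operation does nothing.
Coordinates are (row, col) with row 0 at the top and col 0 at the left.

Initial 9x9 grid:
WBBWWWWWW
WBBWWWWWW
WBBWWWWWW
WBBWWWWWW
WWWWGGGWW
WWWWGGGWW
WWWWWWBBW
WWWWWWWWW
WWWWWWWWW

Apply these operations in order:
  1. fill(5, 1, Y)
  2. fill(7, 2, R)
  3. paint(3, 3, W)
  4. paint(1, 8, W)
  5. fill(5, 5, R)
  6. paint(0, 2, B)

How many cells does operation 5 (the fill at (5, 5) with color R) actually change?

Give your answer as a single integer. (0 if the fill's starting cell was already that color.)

After op 1 fill(5,1,Y) [65 cells changed]:
YBBYYYYYY
YBBYYYYYY
YBBYYYYYY
YBBYYYYYY
YYYYGGGYY
YYYYGGGYY
YYYYYYBBY
YYYYYYYYY
YYYYYYYYY
After op 2 fill(7,2,R) [65 cells changed]:
RBBRRRRRR
RBBRRRRRR
RBBRRRRRR
RBBRRRRRR
RRRRGGGRR
RRRRGGGRR
RRRRRRBBR
RRRRRRRRR
RRRRRRRRR
After op 3 paint(3,3,W):
RBBRRRRRR
RBBRRRRRR
RBBRRRRRR
RBBWRRRRR
RRRRGGGRR
RRRRGGGRR
RRRRRRBBR
RRRRRRRRR
RRRRRRRRR
After op 4 paint(1,8,W):
RBBRRRRRR
RBBRRRRRW
RBBRRRRRR
RBBWRRRRR
RRRRGGGRR
RRRRGGGRR
RRRRRRBBR
RRRRRRRRR
RRRRRRRRR
After op 5 fill(5,5,R) [6 cells changed]:
RBBRRRRRR
RBBRRRRRW
RBBRRRRRR
RBBWRRRRR
RRRRRRRRR
RRRRRRRRR
RRRRRRBBR
RRRRRRRRR
RRRRRRRRR

Answer: 6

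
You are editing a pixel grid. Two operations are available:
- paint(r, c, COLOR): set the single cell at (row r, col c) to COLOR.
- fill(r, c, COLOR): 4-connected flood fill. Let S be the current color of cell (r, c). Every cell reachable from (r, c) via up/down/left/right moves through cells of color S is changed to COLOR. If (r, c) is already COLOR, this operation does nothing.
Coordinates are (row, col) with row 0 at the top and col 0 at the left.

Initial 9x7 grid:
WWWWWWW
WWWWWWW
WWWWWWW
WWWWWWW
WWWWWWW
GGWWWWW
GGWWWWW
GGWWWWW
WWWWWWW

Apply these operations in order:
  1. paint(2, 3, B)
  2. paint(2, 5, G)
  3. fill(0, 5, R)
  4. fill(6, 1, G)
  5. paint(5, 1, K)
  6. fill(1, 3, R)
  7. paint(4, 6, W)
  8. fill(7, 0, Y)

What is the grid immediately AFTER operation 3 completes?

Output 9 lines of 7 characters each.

After op 1 paint(2,3,B):
WWWWWWW
WWWWWWW
WWWBWWW
WWWWWWW
WWWWWWW
GGWWWWW
GGWWWWW
GGWWWWW
WWWWWWW
After op 2 paint(2,5,G):
WWWWWWW
WWWWWWW
WWWBWGW
WWWWWWW
WWWWWWW
GGWWWWW
GGWWWWW
GGWWWWW
WWWWWWW
After op 3 fill(0,5,R) [55 cells changed]:
RRRRRRR
RRRRRRR
RRRBRGR
RRRRRRR
RRRRRRR
GGRRRRR
GGRRRRR
GGRRRRR
RRRRRRR

Answer: RRRRRRR
RRRRRRR
RRRBRGR
RRRRRRR
RRRRRRR
GGRRRRR
GGRRRRR
GGRRRRR
RRRRRRR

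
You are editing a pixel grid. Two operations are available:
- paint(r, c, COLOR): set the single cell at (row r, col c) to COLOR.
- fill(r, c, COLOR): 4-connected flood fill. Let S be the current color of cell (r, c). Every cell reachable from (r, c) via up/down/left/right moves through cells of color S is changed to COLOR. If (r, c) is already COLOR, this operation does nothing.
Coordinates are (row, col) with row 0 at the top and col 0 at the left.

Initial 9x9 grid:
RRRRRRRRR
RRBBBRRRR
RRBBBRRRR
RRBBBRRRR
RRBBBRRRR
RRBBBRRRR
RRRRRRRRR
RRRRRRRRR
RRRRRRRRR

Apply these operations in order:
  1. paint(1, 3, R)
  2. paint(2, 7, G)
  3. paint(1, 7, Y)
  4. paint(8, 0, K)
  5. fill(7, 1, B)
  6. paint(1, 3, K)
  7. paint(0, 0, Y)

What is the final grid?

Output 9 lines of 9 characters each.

After op 1 paint(1,3,R):
RRRRRRRRR
RRBRBRRRR
RRBBBRRRR
RRBBBRRRR
RRBBBRRRR
RRBBBRRRR
RRRRRRRRR
RRRRRRRRR
RRRRRRRRR
After op 2 paint(2,7,G):
RRRRRRRRR
RRBRBRRRR
RRBBBRRGR
RRBBBRRRR
RRBBBRRRR
RRBBBRRRR
RRRRRRRRR
RRRRRRRRR
RRRRRRRRR
After op 3 paint(1,7,Y):
RRRRRRRRR
RRBRBRRYR
RRBBBRRGR
RRBBBRRRR
RRBBBRRRR
RRBBBRRRR
RRRRRRRRR
RRRRRRRRR
RRRRRRRRR
After op 4 paint(8,0,K):
RRRRRRRRR
RRBRBRRYR
RRBBBRRGR
RRBBBRRRR
RRBBBRRRR
RRBBBRRRR
RRRRRRRRR
RRRRRRRRR
KRRRRRRRR
After op 5 fill(7,1,B) [64 cells changed]:
BBBBBBBBB
BBBBBBBYB
BBBBBBBGB
BBBBBBBBB
BBBBBBBBB
BBBBBBBBB
BBBBBBBBB
BBBBBBBBB
KBBBBBBBB
After op 6 paint(1,3,K):
BBBBBBBBB
BBBKBBBYB
BBBBBBBGB
BBBBBBBBB
BBBBBBBBB
BBBBBBBBB
BBBBBBBBB
BBBBBBBBB
KBBBBBBBB
After op 7 paint(0,0,Y):
YBBBBBBBB
BBBKBBBYB
BBBBBBBGB
BBBBBBBBB
BBBBBBBBB
BBBBBBBBB
BBBBBBBBB
BBBBBBBBB
KBBBBBBBB

Answer: YBBBBBBBB
BBBKBBBYB
BBBBBBBGB
BBBBBBBBB
BBBBBBBBB
BBBBBBBBB
BBBBBBBBB
BBBBBBBBB
KBBBBBBBB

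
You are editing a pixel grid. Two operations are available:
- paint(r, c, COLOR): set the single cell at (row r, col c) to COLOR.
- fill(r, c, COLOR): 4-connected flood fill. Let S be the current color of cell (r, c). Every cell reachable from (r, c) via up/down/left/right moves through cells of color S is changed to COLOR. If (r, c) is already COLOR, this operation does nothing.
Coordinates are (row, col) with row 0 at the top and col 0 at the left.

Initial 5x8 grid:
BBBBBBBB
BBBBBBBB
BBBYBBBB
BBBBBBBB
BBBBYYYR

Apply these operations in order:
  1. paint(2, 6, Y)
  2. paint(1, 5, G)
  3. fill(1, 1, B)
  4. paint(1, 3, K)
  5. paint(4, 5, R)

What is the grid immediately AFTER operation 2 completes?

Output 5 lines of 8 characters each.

Answer: BBBBBBBB
BBBBBGBB
BBBYBBYB
BBBBBBBB
BBBBYYYR

Derivation:
After op 1 paint(2,6,Y):
BBBBBBBB
BBBBBBBB
BBBYBBYB
BBBBBBBB
BBBBYYYR
After op 2 paint(1,5,G):
BBBBBBBB
BBBBBGBB
BBBYBBYB
BBBBBBBB
BBBBYYYR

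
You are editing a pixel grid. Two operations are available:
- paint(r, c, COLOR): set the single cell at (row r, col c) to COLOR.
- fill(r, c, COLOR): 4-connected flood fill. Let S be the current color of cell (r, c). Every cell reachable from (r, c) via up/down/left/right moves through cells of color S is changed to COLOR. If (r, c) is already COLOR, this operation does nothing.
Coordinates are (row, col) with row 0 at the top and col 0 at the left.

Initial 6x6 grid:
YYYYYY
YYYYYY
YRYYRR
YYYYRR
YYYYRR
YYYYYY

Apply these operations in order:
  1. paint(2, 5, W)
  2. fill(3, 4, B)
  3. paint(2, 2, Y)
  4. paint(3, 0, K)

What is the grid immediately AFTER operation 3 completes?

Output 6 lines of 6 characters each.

Answer: YYYYYY
YYYYYY
YRYYBW
YYYYBB
YYYYBB
YYYYYY

Derivation:
After op 1 paint(2,5,W):
YYYYYY
YYYYYY
YRYYRW
YYYYRR
YYYYRR
YYYYYY
After op 2 fill(3,4,B) [5 cells changed]:
YYYYYY
YYYYYY
YRYYBW
YYYYBB
YYYYBB
YYYYYY
After op 3 paint(2,2,Y):
YYYYYY
YYYYYY
YRYYBW
YYYYBB
YYYYBB
YYYYYY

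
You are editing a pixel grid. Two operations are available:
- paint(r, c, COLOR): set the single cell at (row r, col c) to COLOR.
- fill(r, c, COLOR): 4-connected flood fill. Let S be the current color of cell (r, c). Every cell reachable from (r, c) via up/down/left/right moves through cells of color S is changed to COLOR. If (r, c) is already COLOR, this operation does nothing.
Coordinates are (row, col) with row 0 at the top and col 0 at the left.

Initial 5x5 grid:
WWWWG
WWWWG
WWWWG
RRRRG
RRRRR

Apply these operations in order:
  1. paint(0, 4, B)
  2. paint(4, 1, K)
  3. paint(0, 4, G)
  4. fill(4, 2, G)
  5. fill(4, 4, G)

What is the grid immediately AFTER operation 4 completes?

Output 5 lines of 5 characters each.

After op 1 paint(0,4,B):
WWWWB
WWWWG
WWWWG
RRRRG
RRRRR
After op 2 paint(4,1,K):
WWWWB
WWWWG
WWWWG
RRRRG
RKRRR
After op 3 paint(0,4,G):
WWWWG
WWWWG
WWWWG
RRRRG
RKRRR
After op 4 fill(4,2,G) [8 cells changed]:
WWWWG
WWWWG
WWWWG
GGGGG
GKGGG

Answer: WWWWG
WWWWG
WWWWG
GGGGG
GKGGG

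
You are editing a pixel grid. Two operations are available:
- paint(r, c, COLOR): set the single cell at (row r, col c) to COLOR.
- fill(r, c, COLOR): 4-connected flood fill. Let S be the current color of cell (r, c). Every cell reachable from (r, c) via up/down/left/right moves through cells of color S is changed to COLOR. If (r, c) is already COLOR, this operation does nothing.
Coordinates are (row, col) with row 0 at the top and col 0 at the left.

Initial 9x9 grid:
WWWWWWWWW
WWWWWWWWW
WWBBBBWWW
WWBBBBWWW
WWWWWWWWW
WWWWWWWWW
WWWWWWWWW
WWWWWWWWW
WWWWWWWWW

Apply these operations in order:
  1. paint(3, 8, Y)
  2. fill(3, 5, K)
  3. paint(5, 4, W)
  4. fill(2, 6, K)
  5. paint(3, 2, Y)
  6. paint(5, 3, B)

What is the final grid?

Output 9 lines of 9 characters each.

Answer: KKKKKKKKK
KKKKKKKKK
KKKKKKKKK
KKYKKKKKY
KKKKKKKKK
KKKBKKKKK
KKKKKKKKK
KKKKKKKKK
KKKKKKKKK

Derivation:
After op 1 paint(3,8,Y):
WWWWWWWWW
WWWWWWWWW
WWBBBBWWW
WWBBBBWWY
WWWWWWWWW
WWWWWWWWW
WWWWWWWWW
WWWWWWWWW
WWWWWWWWW
After op 2 fill(3,5,K) [8 cells changed]:
WWWWWWWWW
WWWWWWWWW
WWKKKKWWW
WWKKKKWWY
WWWWWWWWW
WWWWWWWWW
WWWWWWWWW
WWWWWWWWW
WWWWWWWWW
After op 3 paint(5,4,W):
WWWWWWWWW
WWWWWWWWW
WWKKKKWWW
WWKKKKWWY
WWWWWWWWW
WWWWWWWWW
WWWWWWWWW
WWWWWWWWW
WWWWWWWWW
After op 4 fill(2,6,K) [72 cells changed]:
KKKKKKKKK
KKKKKKKKK
KKKKKKKKK
KKKKKKKKY
KKKKKKKKK
KKKKKKKKK
KKKKKKKKK
KKKKKKKKK
KKKKKKKKK
After op 5 paint(3,2,Y):
KKKKKKKKK
KKKKKKKKK
KKKKKKKKK
KKYKKKKKY
KKKKKKKKK
KKKKKKKKK
KKKKKKKKK
KKKKKKKKK
KKKKKKKKK
After op 6 paint(5,3,B):
KKKKKKKKK
KKKKKKKKK
KKKKKKKKK
KKYKKKKKY
KKKKKKKKK
KKKBKKKKK
KKKKKKKKK
KKKKKKKKK
KKKKKKKKK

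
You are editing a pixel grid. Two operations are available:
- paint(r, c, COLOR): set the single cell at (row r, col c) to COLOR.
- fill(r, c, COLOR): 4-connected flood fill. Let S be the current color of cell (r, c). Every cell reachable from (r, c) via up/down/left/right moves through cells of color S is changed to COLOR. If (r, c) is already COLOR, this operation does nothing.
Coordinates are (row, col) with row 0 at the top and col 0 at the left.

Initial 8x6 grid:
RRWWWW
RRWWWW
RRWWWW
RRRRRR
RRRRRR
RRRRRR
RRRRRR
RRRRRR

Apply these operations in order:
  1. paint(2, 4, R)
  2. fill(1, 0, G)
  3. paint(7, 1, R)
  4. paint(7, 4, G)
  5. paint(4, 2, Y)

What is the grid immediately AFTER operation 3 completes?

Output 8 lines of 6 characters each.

Answer: GGWWWW
GGWWWW
GGWWGW
GGGGGG
GGGGGG
GGGGGG
GGGGGG
GRGGGG

Derivation:
After op 1 paint(2,4,R):
RRWWWW
RRWWWW
RRWWRW
RRRRRR
RRRRRR
RRRRRR
RRRRRR
RRRRRR
After op 2 fill(1,0,G) [37 cells changed]:
GGWWWW
GGWWWW
GGWWGW
GGGGGG
GGGGGG
GGGGGG
GGGGGG
GGGGGG
After op 3 paint(7,1,R):
GGWWWW
GGWWWW
GGWWGW
GGGGGG
GGGGGG
GGGGGG
GGGGGG
GRGGGG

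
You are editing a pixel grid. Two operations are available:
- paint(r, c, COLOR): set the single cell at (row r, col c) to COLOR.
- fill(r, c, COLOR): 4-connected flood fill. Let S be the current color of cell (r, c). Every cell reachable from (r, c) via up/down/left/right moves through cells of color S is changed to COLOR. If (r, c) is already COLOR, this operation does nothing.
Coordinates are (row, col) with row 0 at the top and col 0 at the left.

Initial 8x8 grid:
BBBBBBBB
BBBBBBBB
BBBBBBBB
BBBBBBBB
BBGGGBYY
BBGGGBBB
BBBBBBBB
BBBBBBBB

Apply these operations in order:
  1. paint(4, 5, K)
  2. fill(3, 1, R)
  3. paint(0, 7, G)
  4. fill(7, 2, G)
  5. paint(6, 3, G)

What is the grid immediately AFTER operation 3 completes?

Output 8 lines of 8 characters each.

After op 1 paint(4,5,K):
BBBBBBBB
BBBBBBBB
BBBBBBBB
BBBBBBBB
BBGGGKYY
BBGGGBBB
BBBBBBBB
BBBBBBBB
After op 2 fill(3,1,R) [55 cells changed]:
RRRRRRRR
RRRRRRRR
RRRRRRRR
RRRRRRRR
RRGGGKYY
RRGGGRRR
RRRRRRRR
RRRRRRRR
After op 3 paint(0,7,G):
RRRRRRRG
RRRRRRRR
RRRRRRRR
RRRRRRRR
RRGGGKYY
RRGGGRRR
RRRRRRRR
RRRRRRRR

Answer: RRRRRRRG
RRRRRRRR
RRRRRRRR
RRRRRRRR
RRGGGKYY
RRGGGRRR
RRRRRRRR
RRRRRRRR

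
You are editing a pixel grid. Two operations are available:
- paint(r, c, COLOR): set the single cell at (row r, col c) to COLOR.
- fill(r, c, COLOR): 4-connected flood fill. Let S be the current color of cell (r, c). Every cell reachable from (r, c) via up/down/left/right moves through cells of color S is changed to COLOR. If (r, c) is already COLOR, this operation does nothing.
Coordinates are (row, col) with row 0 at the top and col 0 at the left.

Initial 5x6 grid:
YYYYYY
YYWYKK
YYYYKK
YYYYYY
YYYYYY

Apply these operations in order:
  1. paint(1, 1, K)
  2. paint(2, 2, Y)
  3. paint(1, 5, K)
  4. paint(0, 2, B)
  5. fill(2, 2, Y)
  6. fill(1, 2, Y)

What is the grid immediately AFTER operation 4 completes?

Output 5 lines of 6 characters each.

Answer: YYBYYY
YKWYKK
YYYYKK
YYYYYY
YYYYYY

Derivation:
After op 1 paint(1,1,K):
YYYYYY
YKWYKK
YYYYKK
YYYYYY
YYYYYY
After op 2 paint(2,2,Y):
YYYYYY
YKWYKK
YYYYKK
YYYYYY
YYYYYY
After op 3 paint(1,5,K):
YYYYYY
YKWYKK
YYYYKK
YYYYYY
YYYYYY
After op 4 paint(0,2,B):
YYBYYY
YKWYKK
YYYYKK
YYYYYY
YYYYYY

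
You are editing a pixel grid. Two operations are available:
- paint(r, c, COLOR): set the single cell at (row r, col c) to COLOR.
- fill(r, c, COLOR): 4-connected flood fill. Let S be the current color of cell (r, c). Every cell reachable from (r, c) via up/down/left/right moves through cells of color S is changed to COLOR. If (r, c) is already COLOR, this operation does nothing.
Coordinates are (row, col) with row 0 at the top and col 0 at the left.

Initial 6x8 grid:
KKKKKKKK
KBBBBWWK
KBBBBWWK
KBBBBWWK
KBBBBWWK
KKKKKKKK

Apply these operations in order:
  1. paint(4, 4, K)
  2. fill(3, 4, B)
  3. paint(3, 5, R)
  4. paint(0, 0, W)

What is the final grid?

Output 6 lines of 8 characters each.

After op 1 paint(4,4,K):
KKKKKKKK
KBBBBWWK
KBBBBWWK
KBBBBWWK
KBBBKWWK
KKKKKKKK
After op 2 fill(3,4,B) [0 cells changed]:
KKKKKKKK
KBBBBWWK
KBBBBWWK
KBBBBWWK
KBBBKWWK
KKKKKKKK
After op 3 paint(3,5,R):
KKKKKKKK
KBBBBWWK
KBBBBWWK
KBBBBRWK
KBBBKWWK
KKKKKKKK
After op 4 paint(0,0,W):
WKKKKKKK
KBBBBWWK
KBBBBWWK
KBBBBRWK
KBBBKWWK
KKKKKKKK

Answer: WKKKKKKK
KBBBBWWK
KBBBBWWK
KBBBBRWK
KBBBKWWK
KKKKKKKK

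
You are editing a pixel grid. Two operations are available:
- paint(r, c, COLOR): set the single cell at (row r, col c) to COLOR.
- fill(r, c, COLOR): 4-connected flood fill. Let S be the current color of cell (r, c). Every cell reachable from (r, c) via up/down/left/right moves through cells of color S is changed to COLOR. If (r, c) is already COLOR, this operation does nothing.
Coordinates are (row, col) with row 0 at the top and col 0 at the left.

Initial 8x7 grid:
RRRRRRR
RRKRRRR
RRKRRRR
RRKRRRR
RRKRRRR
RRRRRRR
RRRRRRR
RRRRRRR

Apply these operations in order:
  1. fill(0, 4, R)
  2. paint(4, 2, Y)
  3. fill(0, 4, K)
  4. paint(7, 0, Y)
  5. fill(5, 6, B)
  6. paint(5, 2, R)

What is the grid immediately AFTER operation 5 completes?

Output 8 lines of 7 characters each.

Answer: BBBBBBB
BBBBBBB
BBBBBBB
BBBBBBB
BBYBBBB
BBBBBBB
BBBBBBB
YBBBBBB

Derivation:
After op 1 fill(0,4,R) [0 cells changed]:
RRRRRRR
RRKRRRR
RRKRRRR
RRKRRRR
RRKRRRR
RRRRRRR
RRRRRRR
RRRRRRR
After op 2 paint(4,2,Y):
RRRRRRR
RRKRRRR
RRKRRRR
RRKRRRR
RRYRRRR
RRRRRRR
RRRRRRR
RRRRRRR
After op 3 fill(0,4,K) [52 cells changed]:
KKKKKKK
KKKKKKK
KKKKKKK
KKKKKKK
KKYKKKK
KKKKKKK
KKKKKKK
KKKKKKK
After op 4 paint(7,0,Y):
KKKKKKK
KKKKKKK
KKKKKKK
KKKKKKK
KKYKKKK
KKKKKKK
KKKKKKK
YKKKKKK
After op 5 fill(5,6,B) [54 cells changed]:
BBBBBBB
BBBBBBB
BBBBBBB
BBBBBBB
BBYBBBB
BBBBBBB
BBBBBBB
YBBBBBB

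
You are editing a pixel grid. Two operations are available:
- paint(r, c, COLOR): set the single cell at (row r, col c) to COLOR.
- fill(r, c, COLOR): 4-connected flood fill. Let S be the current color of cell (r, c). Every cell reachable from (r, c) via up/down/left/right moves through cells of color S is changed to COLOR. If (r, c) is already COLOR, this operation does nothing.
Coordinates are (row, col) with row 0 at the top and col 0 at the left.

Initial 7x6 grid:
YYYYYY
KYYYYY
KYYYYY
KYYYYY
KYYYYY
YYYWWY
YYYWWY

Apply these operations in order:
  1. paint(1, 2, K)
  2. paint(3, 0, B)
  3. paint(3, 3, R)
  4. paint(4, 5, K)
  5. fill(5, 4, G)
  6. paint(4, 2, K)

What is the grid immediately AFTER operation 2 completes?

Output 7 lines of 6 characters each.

After op 1 paint(1,2,K):
YYYYYY
KYKYYY
KYYYYY
KYYYYY
KYYYYY
YYYWWY
YYYWWY
After op 2 paint(3,0,B):
YYYYYY
KYKYYY
KYYYYY
BYYYYY
KYYYYY
YYYWWY
YYYWWY

Answer: YYYYYY
KYKYYY
KYYYYY
BYYYYY
KYYYYY
YYYWWY
YYYWWY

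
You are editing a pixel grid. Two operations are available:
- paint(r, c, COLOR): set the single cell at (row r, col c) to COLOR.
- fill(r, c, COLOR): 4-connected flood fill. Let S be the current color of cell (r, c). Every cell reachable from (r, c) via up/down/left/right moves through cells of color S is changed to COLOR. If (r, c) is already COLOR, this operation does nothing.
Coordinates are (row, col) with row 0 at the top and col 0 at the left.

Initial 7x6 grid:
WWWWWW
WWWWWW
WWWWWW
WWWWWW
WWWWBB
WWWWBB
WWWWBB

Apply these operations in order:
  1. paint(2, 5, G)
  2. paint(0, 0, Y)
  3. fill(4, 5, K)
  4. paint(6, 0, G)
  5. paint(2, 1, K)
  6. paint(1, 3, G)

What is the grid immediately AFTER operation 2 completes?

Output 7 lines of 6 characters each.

After op 1 paint(2,5,G):
WWWWWW
WWWWWW
WWWWWG
WWWWWW
WWWWBB
WWWWBB
WWWWBB
After op 2 paint(0,0,Y):
YWWWWW
WWWWWW
WWWWWG
WWWWWW
WWWWBB
WWWWBB
WWWWBB

Answer: YWWWWW
WWWWWW
WWWWWG
WWWWWW
WWWWBB
WWWWBB
WWWWBB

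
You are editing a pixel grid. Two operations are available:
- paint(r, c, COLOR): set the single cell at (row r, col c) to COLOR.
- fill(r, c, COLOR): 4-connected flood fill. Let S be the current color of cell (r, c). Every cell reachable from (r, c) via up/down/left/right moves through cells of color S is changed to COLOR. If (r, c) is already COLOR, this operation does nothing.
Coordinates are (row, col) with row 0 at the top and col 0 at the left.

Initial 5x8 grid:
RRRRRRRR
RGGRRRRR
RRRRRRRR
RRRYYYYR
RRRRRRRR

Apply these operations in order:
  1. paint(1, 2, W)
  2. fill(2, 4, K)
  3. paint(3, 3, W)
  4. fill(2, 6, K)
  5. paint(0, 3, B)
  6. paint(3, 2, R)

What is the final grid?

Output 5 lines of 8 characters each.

Answer: KKKBKKKK
KGWKKKKK
KKKKKKKK
KKRWYYYK
KKKKKKKK

Derivation:
After op 1 paint(1,2,W):
RRRRRRRR
RGWRRRRR
RRRRRRRR
RRRYYYYR
RRRRRRRR
After op 2 fill(2,4,K) [34 cells changed]:
KKKKKKKK
KGWKKKKK
KKKKKKKK
KKKYYYYK
KKKKKKKK
After op 3 paint(3,3,W):
KKKKKKKK
KGWKKKKK
KKKKKKKK
KKKWYYYK
KKKKKKKK
After op 4 fill(2,6,K) [0 cells changed]:
KKKKKKKK
KGWKKKKK
KKKKKKKK
KKKWYYYK
KKKKKKKK
After op 5 paint(0,3,B):
KKKBKKKK
KGWKKKKK
KKKKKKKK
KKKWYYYK
KKKKKKKK
After op 6 paint(3,2,R):
KKKBKKKK
KGWKKKKK
KKKKKKKK
KKRWYYYK
KKKKKKKK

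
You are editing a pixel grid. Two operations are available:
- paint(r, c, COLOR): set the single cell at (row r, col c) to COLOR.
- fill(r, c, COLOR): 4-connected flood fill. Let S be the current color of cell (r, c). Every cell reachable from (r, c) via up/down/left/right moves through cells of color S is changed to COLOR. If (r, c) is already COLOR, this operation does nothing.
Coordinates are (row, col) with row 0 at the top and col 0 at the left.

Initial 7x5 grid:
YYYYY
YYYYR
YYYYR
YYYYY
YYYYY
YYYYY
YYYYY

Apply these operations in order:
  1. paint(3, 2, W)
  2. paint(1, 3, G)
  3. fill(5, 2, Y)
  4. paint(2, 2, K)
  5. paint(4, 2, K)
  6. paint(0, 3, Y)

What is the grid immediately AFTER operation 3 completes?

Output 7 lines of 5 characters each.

Answer: YYYYY
YYYGR
YYYYR
YYWYY
YYYYY
YYYYY
YYYYY

Derivation:
After op 1 paint(3,2,W):
YYYYY
YYYYR
YYYYR
YYWYY
YYYYY
YYYYY
YYYYY
After op 2 paint(1,3,G):
YYYYY
YYYGR
YYYYR
YYWYY
YYYYY
YYYYY
YYYYY
After op 3 fill(5,2,Y) [0 cells changed]:
YYYYY
YYYGR
YYYYR
YYWYY
YYYYY
YYYYY
YYYYY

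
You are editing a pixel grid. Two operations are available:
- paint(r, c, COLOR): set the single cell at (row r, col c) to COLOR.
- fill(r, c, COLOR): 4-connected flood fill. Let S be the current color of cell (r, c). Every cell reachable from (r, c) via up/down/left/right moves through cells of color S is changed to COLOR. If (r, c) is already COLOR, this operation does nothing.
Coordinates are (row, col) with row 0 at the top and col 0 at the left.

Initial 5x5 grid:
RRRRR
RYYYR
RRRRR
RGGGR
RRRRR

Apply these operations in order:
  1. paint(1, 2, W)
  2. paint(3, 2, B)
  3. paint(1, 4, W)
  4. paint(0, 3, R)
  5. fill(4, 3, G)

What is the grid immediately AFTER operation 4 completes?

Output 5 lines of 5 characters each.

After op 1 paint(1,2,W):
RRRRR
RYWYR
RRRRR
RGGGR
RRRRR
After op 2 paint(3,2,B):
RRRRR
RYWYR
RRRRR
RGBGR
RRRRR
After op 3 paint(1,4,W):
RRRRR
RYWYW
RRRRR
RGBGR
RRRRR
After op 4 paint(0,3,R):
RRRRR
RYWYW
RRRRR
RGBGR
RRRRR

Answer: RRRRR
RYWYW
RRRRR
RGBGR
RRRRR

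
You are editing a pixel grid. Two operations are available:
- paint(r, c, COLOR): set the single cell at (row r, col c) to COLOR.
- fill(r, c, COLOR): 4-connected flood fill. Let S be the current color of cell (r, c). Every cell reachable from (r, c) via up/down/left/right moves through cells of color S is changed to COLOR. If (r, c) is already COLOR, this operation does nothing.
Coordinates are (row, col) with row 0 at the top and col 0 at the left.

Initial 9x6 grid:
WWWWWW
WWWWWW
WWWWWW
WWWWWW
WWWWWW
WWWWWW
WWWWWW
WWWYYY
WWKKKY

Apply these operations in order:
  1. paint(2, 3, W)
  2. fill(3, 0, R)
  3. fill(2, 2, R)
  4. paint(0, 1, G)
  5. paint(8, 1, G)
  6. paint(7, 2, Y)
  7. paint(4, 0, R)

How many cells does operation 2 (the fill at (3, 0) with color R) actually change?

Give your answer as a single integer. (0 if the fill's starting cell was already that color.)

After op 1 paint(2,3,W):
WWWWWW
WWWWWW
WWWWWW
WWWWWW
WWWWWW
WWWWWW
WWWWWW
WWWYYY
WWKKKY
After op 2 fill(3,0,R) [47 cells changed]:
RRRRRR
RRRRRR
RRRRRR
RRRRRR
RRRRRR
RRRRRR
RRRRRR
RRRYYY
RRKKKY

Answer: 47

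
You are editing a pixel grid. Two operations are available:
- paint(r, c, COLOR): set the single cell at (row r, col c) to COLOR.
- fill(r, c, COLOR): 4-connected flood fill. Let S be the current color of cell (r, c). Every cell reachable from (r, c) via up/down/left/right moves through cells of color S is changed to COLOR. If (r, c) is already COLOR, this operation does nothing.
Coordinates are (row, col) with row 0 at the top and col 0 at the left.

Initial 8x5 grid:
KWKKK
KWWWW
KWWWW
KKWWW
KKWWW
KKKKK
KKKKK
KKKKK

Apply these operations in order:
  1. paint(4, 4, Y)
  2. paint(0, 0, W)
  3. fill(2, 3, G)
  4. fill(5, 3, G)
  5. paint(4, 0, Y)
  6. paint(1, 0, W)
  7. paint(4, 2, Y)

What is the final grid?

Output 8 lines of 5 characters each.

Answer: GGKKK
WGGGG
GGGGG
GGGGG
YGYGY
GGGGG
GGGGG
GGGGG

Derivation:
After op 1 paint(4,4,Y):
KWKKK
KWWWW
KWWWW
KKWWW
KKWWY
KKKKK
KKKKK
KKKKK
After op 2 paint(0,0,W):
WWKKK
KWWWW
KWWWW
KKWWW
KKWWY
KKKKK
KKKKK
KKKKK
After op 3 fill(2,3,G) [15 cells changed]:
GGKKK
KGGGG
KGGGG
KKGGG
KKGGY
KKKKK
KKKKK
KKKKK
After op 4 fill(5,3,G) [21 cells changed]:
GGKKK
GGGGG
GGGGG
GGGGG
GGGGY
GGGGG
GGGGG
GGGGG
After op 5 paint(4,0,Y):
GGKKK
GGGGG
GGGGG
GGGGG
YGGGY
GGGGG
GGGGG
GGGGG
After op 6 paint(1,0,W):
GGKKK
WGGGG
GGGGG
GGGGG
YGGGY
GGGGG
GGGGG
GGGGG
After op 7 paint(4,2,Y):
GGKKK
WGGGG
GGGGG
GGGGG
YGYGY
GGGGG
GGGGG
GGGGG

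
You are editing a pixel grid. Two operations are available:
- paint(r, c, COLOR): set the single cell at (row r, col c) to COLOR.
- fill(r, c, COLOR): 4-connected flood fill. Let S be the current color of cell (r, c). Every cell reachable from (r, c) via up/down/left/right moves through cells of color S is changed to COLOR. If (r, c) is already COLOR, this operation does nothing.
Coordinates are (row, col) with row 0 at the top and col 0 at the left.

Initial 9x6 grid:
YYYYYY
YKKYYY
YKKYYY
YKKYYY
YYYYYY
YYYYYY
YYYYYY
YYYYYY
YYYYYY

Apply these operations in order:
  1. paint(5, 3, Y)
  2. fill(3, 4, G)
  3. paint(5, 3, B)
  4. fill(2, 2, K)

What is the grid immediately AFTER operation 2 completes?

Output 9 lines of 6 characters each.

Answer: GGGGGG
GKKGGG
GKKGGG
GKKGGG
GGGGGG
GGGGGG
GGGGGG
GGGGGG
GGGGGG

Derivation:
After op 1 paint(5,3,Y):
YYYYYY
YKKYYY
YKKYYY
YKKYYY
YYYYYY
YYYYYY
YYYYYY
YYYYYY
YYYYYY
After op 2 fill(3,4,G) [48 cells changed]:
GGGGGG
GKKGGG
GKKGGG
GKKGGG
GGGGGG
GGGGGG
GGGGGG
GGGGGG
GGGGGG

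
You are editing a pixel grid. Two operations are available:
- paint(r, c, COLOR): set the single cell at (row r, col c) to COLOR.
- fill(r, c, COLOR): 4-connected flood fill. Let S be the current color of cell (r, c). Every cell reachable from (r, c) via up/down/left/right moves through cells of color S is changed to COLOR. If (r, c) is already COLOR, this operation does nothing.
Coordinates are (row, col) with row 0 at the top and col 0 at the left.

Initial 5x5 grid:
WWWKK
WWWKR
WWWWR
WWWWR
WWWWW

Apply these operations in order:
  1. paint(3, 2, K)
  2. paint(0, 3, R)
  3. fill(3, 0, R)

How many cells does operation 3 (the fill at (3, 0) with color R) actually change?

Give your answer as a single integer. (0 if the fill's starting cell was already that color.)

After op 1 paint(3,2,K):
WWWKK
WWWKR
WWWWR
WWKWR
WWWWW
After op 2 paint(0,3,R):
WWWRK
WWWKR
WWWWR
WWKWR
WWWWW
After op 3 fill(3,0,R) [18 cells changed]:
RRRRK
RRRKR
RRRRR
RRKRR
RRRRR

Answer: 18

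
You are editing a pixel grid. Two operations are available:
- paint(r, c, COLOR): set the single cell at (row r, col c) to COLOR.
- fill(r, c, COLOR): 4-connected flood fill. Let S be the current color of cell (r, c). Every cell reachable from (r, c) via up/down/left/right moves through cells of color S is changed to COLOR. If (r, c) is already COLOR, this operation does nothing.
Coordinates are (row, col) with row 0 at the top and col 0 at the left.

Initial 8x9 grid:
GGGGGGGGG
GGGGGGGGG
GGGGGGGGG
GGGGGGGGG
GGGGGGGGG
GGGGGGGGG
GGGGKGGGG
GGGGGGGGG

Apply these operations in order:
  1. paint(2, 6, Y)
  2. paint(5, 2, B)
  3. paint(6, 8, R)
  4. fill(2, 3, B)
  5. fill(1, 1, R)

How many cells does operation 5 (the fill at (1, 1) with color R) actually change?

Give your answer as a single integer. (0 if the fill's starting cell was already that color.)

After op 1 paint(2,6,Y):
GGGGGGGGG
GGGGGGGGG
GGGGGGYGG
GGGGGGGGG
GGGGGGGGG
GGGGGGGGG
GGGGKGGGG
GGGGGGGGG
After op 2 paint(5,2,B):
GGGGGGGGG
GGGGGGGGG
GGGGGGYGG
GGGGGGGGG
GGGGGGGGG
GGBGGGGGG
GGGGKGGGG
GGGGGGGGG
After op 3 paint(6,8,R):
GGGGGGGGG
GGGGGGGGG
GGGGGGYGG
GGGGGGGGG
GGGGGGGGG
GGBGGGGGG
GGGGKGGGR
GGGGGGGGG
After op 4 fill(2,3,B) [68 cells changed]:
BBBBBBBBB
BBBBBBBBB
BBBBBBYBB
BBBBBBBBB
BBBBBBBBB
BBBBBBBBB
BBBBKBBBR
BBBBBBBBB
After op 5 fill(1,1,R) [69 cells changed]:
RRRRRRRRR
RRRRRRRRR
RRRRRRYRR
RRRRRRRRR
RRRRRRRRR
RRRRRRRRR
RRRRKRRRR
RRRRRRRRR

Answer: 69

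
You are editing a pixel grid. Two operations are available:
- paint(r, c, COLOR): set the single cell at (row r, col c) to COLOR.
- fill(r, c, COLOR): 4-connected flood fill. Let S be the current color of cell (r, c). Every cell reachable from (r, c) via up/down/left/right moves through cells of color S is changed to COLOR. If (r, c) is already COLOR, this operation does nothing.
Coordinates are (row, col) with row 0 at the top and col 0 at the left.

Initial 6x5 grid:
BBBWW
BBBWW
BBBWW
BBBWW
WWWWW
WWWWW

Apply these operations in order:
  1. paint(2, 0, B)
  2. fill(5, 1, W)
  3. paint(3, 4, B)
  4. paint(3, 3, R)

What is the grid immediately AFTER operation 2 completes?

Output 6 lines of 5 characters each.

After op 1 paint(2,0,B):
BBBWW
BBBWW
BBBWW
BBBWW
WWWWW
WWWWW
After op 2 fill(5,1,W) [0 cells changed]:
BBBWW
BBBWW
BBBWW
BBBWW
WWWWW
WWWWW

Answer: BBBWW
BBBWW
BBBWW
BBBWW
WWWWW
WWWWW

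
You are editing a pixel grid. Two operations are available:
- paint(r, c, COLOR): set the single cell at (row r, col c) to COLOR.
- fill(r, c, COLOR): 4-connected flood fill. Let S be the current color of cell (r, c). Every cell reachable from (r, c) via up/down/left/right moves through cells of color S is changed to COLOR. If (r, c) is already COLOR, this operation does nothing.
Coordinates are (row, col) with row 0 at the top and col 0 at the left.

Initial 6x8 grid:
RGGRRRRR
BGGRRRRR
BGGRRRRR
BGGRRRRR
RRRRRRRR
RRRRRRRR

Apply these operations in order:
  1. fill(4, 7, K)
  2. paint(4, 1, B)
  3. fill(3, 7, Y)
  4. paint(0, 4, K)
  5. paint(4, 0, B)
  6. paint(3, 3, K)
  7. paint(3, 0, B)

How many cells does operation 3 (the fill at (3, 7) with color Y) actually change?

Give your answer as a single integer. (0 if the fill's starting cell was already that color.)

After op 1 fill(4,7,K) [36 cells changed]:
RGGKKKKK
BGGKKKKK
BGGKKKKK
BGGKKKKK
KKKKKKKK
KKKKKKKK
After op 2 paint(4,1,B):
RGGKKKKK
BGGKKKKK
BGGKKKKK
BGGKKKKK
KBKKKKKK
KKKKKKKK
After op 3 fill(3,7,Y) [35 cells changed]:
RGGYYYYY
BGGYYYYY
BGGYYYYY
BGGYYYYY
YBYYYYYY
YYYYYYYY

Answer: 35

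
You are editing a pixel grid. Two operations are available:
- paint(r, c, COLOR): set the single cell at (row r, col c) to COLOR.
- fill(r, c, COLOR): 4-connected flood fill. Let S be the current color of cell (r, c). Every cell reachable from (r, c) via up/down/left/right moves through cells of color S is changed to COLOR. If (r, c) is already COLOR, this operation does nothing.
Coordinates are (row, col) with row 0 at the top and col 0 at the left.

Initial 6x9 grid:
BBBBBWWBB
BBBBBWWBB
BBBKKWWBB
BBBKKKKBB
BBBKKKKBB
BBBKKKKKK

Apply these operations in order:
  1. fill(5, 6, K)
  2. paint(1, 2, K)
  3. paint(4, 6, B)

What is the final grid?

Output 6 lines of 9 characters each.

Answer: BBBBBWWBB
BBKBBWWBB
BBBKKWWBB
BBBKKKKBB
BBBKKKBBB
BBBKKKKKK

Derivation:
After op 1 fill(5,6,K) [0 cells changed]:
BBBBBWWBB
BBBBBWWBB
BBBKKWWBB
BBBKKKKBB
BBBKKKKBB
BBBKKKKKK
After op 2 paint(1,2,K):
BBBBBWWBB
BBKBBWWBB
BBBKKWWBB
BBBKKKKBB
BBBKKKKBB
BBBKKKKKK
After op 3 paint(4,6,B):
BBBBBWWBB
BBKBBWWBB
BBBKKWWBB
BBBKKKKBB
BBBKKKBBB
BBBKKKKKK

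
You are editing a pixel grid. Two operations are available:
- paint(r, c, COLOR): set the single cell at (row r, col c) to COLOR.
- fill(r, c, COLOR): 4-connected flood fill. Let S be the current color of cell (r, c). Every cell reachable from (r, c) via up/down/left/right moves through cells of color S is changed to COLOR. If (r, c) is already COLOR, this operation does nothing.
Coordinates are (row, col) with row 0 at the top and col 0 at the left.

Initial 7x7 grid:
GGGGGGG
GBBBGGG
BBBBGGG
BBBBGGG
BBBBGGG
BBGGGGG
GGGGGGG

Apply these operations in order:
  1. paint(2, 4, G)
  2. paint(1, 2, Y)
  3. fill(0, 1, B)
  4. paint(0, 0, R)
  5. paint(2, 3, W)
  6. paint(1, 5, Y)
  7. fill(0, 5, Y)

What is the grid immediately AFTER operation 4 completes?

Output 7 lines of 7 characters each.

After op 1 paint(2,4,G):
GGGGGGG
GBBBGGG
BBBBGGG
BBBBGGG
BBBBGGG
BBGGGGG
GGGGGGG
After op 2 paint(1,2,Y):
GGGGGGG
GBYBGGG
BBBBGGG
BBBBGGG
BBBBGGG
BBGGGGG
GGGGGGG
After op 3 fill(0,1,B) [32 cells changed]:
BBBBBBB
BBYBBBB
BBBBBBB
BBBBBBB
BBBBBBB
BBBBBBB
BBBBBBB
After op 4 paint(0,0,R):
RBBBBBB
BBYBBBB
BBBBBBB
BBBBBBB
BBBBBBB
BBBBBBB
BBBBBBB

Answer: RBBBBBB
BBYBBBB
BBBBBBB
BBBBBBB
BBBBBBB
BBBBBBB
BBBBBBB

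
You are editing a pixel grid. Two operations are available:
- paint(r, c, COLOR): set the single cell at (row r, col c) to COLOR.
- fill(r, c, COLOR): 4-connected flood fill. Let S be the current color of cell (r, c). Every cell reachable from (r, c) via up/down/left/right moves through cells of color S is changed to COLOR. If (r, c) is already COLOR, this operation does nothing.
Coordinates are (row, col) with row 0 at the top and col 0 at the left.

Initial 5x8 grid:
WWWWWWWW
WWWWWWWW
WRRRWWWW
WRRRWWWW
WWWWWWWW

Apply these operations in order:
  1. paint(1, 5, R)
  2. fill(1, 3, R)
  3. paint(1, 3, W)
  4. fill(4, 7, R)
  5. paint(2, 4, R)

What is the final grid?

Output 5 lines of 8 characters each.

After op 1 paint(1,5,R):
WWWWWWWW
WWWWWRWW
WRRRWWWW
WRRRWWWW
WWWWWWWW
After op 2 fill(1,3,R) [33 cells changed]:
RRRRRRRR
RRRRRRRR
RRRRRRRR
RRRRRRRR
RRRRRRRR
After op 3 paint(1,3,W):
RRRRRRRR
RRRWRRRR
RRRRRRRR
RRRRRRRR
RRRRRRRR
After op 4 fill(4,7,R) [0 cells changed]:
RRRRRRRR
RRRWRRRR
RRRRRRRR
RRRRRRRR
RRRRRRRR
After op 5 paint(2,4,R):
RRRRRRRR
RRRWRRRR
RRRRRRRR
RRRRRRRR
RRRRRRRR

Answer: RRRRRRRR
RRRWRRRR
RRRRRRRR
RRRRRRRR
RRRRRRRR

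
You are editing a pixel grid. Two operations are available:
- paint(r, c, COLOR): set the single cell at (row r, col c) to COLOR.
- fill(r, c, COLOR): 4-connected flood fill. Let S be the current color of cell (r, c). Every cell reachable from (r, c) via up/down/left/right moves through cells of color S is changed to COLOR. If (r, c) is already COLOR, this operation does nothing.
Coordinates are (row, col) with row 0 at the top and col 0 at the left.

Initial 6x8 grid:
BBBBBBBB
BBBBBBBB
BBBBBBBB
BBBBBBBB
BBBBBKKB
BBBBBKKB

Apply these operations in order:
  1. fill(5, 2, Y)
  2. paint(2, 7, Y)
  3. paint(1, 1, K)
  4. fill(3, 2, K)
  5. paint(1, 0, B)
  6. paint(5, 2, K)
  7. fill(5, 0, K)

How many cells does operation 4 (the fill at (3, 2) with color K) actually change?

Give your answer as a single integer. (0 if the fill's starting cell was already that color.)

Answer: 43

Derivation:
After op 1 fill(5,2,Y) [44 cells changed]:
YYYYYYYY
YYYYYYYY
YYYYYYYY
YYYYYYYY
YYYYYKKY
YYYYYKKY
After op 2 paint(2,7,Y):
YYYYYYYY
YYYYYYYY
YYYYYYYY
YYYYYYYY
YYYYYKKY
YYYYYKKY
After op 3 paint(1,1,K):
YYYYYYYY
YKYYYYYY
YYYYYYYY
YYYYYYYY
YYYYYKKY
YYYYYKKY
After op 4 fill(3,2,K) [43 cells changed]:
KKKKKKKK
KKKKKKKK
KKKKKKKK
KKKKKKKK
KKKKKKKK
KKKKKKKK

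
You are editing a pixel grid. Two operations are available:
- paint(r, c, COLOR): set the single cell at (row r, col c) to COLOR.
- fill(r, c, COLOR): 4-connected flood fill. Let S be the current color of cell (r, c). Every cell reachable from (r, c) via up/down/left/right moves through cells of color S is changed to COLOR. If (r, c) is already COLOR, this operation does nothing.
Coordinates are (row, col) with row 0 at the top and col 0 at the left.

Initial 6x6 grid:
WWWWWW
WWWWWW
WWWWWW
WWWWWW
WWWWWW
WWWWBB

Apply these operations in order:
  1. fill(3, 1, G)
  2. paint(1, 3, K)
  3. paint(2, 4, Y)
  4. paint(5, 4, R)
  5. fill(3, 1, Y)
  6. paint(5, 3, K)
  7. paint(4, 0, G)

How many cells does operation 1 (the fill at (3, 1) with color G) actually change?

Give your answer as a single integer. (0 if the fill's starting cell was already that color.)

Answer: 34

Derivation:
After op 1 fill(3,1,G) [34 cells changed]:
GGGGGG
GGGGGG
GGGGGG
GGGGGG
GGGGGG
GGGGBB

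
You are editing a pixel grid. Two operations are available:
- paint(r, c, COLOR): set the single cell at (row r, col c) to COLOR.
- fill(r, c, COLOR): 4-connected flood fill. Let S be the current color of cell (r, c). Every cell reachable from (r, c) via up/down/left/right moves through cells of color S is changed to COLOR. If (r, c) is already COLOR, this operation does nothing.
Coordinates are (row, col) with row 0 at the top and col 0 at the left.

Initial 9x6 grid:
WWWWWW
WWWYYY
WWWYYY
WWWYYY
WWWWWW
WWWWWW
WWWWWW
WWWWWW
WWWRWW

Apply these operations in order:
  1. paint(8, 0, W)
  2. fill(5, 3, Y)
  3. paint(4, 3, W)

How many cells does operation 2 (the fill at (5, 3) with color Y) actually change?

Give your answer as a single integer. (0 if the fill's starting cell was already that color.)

Answer: 44

Derivation:
After op 1 paint(8,0,W):
WWWWWW
WWWYYY
WWWYYY
WWWYYY
WWWWWW
WWWWWW
WWWWWW
WWWWWW
WWWRWW
After op 2 fill(5,3,Y) [44 cells changed]:
YYYYYY
YYYYYY
YYYYYY
YYYYYY
YYYYYY
YYYYYY
YYYYYY
YYYYYY
YYYRYY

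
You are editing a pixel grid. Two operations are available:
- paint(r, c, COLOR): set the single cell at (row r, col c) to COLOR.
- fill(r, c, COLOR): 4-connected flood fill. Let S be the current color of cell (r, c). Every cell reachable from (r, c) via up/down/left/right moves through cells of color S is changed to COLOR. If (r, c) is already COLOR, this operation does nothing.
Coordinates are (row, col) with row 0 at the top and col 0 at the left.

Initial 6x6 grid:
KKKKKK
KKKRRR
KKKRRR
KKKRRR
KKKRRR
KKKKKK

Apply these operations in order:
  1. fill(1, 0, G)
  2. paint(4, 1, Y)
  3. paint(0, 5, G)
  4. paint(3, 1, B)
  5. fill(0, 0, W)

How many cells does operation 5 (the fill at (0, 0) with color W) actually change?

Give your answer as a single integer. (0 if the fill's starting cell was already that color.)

Answer: 22

Derivation:
After op 1 fill(1,0,G) [24 cells changed]:
GGGGGG
GGGRRR
GGGRRR
GGGRRR
GGGRRR
GGGGGG
After op 2 paint(4,1,Y):
GGGGGG
GGGRRR
GGGRRR
GGGRRR
GYGRRR
GGGGGG
After op 3 paint(0,5,G):
GGGGGG
GGGRRR
GGGRRR
GGGRRR
GYGRRR
GGGGGG
After op 4 paint(3,1,B):
GGGGGG
GGGRRR
GGGRRR
GBGRRR
GYGRRR
GGGGGG
After op 5 fill(0,0,W) [22 cells changed]:
WWWWWW
WWWRRR
WWWRRR
WBWRRR
WYWRRR
WWWWWW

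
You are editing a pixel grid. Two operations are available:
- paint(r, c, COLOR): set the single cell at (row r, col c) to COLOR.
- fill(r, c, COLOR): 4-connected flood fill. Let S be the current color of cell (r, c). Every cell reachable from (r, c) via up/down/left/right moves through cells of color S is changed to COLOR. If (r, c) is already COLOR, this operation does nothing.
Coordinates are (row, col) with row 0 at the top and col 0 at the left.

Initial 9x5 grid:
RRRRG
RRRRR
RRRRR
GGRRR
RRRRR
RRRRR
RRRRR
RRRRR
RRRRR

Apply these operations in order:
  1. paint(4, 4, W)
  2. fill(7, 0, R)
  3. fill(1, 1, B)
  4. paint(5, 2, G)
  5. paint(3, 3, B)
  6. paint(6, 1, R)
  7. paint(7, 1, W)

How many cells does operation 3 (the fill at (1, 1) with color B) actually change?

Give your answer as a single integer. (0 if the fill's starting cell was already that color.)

Answer: 41

Derivation:
After op 1 paint(4,4,W):
RRRRG
RRRRR
RRRRR
GGRRR
RRRRW
RRRRR
RRRRR
RRRRR
RRRRR
After op 2 fill(7,0,R) [0 cells changed]:
RRRRG
RRRRR
RRRRR
GGRRR
RRRRW
RRRRR
RRRRR
RRRRR
RRRRR
After op 3 fill(1,1,B) [41 cells changed]:
BBBBG
BBBBB
BBBBB
GGBBB
BBBBW
BBBBB
BBBBB
BBBBB
BBBBB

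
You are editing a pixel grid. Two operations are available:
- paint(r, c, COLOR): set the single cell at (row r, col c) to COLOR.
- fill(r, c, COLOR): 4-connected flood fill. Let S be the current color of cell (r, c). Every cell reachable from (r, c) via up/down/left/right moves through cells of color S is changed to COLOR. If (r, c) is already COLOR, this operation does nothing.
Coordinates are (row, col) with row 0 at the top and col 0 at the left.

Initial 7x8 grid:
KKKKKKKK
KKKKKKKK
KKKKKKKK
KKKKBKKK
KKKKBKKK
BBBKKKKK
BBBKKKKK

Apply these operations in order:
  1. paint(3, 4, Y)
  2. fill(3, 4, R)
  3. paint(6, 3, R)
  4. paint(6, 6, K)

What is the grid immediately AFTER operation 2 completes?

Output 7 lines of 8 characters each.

After op 1 paint(3,4,Y):
KKKKKKKK
KKKKKKKK
KKKKKKKK
KKKKYKKK
KKKKBKKK
BBBKKKKK
BBBKKKKK
After op 2 fill(3,4,R) [1 cells changed]:
KKKKKKKK
KKKKKKKK
KKKKKKKK
KKKKRKKK
KKKKBKKK
BBBKKKKK
BBBKKKKK

Answer: KKKKKKKK
KKKKKKKK
KKKKKKKK
KKKKRKKK
KKKKBKKK
BBBKKKKK
BBBKKKKK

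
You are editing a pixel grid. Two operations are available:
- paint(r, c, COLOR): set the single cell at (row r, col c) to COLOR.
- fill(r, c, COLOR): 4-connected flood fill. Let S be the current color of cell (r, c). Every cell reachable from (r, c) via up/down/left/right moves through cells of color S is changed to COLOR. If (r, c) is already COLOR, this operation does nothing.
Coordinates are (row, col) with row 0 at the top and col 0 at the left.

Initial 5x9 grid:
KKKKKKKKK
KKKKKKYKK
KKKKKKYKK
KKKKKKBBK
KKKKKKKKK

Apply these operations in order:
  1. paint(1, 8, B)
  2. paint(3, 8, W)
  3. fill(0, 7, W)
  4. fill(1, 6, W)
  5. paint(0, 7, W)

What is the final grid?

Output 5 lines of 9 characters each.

Answer: WWWWWWWWW
WWWWWWWWB
WWWWWWWWW
WWWWWWBBW
WWWWWWWWW

Derivation:
After op 1 paint(1,8,B):
KKKKKKKKK
KKKKKKYKB
KKKKKKYKK
KKKKKKBBK
KKKKKKKKK
After op 2 paint(3,8,W):
KKKKKKKKK
KKKKKKYKB
KKKKKKYKK
KKKKKKBBW
KKKKKKKKK
After op 3 fill(0,7,W) [39 cells changed]:
WWWWWWWWW
WWWWWWYWB
WWWWWWYWW
WWWWWWBBW
WWWWWWWWW
After op 4 fill(1,6,W) [2 cells changed]:
WWWWWWWWW
WWWWWWWWB
WWWWWWWWW
WWWWWWBBW
WWWWWWWWW
After op 5 paint(0,7,W):
WWWWWWWWW
WWWWWWWWB
WWWWWWWWW
WWWWWWBBW
WWWWWWWWW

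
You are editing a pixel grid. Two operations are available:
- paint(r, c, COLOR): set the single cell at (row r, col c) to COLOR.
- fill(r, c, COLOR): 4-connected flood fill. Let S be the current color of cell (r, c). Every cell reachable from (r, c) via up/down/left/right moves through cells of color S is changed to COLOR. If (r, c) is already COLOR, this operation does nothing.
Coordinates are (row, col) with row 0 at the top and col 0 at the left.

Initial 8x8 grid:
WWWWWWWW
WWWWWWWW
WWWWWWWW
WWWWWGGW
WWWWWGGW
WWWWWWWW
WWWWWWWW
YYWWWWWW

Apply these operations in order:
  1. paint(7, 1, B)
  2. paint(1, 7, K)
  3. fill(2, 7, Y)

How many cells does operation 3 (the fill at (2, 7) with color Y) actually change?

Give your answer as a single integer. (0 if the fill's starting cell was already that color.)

After op 1 paint(7,1,B):
WWWWWWWW
WWWWWWWW
WWWWWWWW
WWWWWGGW
WWWWWGGW
WWWWWWWW
WWWWWWWW
YBWWWWWW
After op 2 paint(1,7,K):
WWWWWWWW
WWWWWWWK
WWWWWWWW
WWWWWGGW
WWWWWGGW
WWWWWWWW
WWWWWWWW
YBWWWWWW
After op 3 fill(2,7,Y) [57 cells changed]:
YYYYYYYY
YYYYYYYK
YYYYYYYY
YYYYYGGY
YYYYYGGY
YYYYYYYY
YYYYYYYY
YBYYYYYY

Answer: 57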